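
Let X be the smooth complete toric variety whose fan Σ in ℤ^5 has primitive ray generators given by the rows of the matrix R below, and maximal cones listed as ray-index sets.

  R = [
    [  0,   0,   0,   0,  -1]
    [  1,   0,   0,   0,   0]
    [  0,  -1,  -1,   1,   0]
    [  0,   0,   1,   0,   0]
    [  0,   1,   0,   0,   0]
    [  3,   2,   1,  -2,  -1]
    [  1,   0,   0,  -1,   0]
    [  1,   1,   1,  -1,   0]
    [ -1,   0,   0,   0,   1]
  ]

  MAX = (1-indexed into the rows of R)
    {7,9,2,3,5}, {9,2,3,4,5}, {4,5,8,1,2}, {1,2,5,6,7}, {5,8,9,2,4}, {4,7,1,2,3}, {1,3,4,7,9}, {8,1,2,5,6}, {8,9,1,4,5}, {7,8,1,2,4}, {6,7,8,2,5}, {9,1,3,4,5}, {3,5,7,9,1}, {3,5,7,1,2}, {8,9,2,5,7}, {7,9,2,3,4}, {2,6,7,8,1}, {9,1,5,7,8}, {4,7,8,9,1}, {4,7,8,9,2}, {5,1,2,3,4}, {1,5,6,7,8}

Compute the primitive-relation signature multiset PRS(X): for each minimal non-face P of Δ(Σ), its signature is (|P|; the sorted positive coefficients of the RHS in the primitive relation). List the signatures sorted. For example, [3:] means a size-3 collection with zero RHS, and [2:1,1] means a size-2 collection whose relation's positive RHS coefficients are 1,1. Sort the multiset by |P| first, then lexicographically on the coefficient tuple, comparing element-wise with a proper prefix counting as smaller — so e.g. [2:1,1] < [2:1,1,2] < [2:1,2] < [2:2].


7 collections generate NE(X_Σ); each relation:

  {3,8}:  v_{3} + v_{8} = v_{2} — sig = [2:1]
  {6,9}:  v_{6} + v_{9} = v_{5} + v_{7} + v_{8} — sig = [2:1,1,1]
  {3,6}:  v_{3} + v_{6} = v_{1} + 2·v_{2} + v_{5} + v_{7} — sig = [2:1,1,1,2]
  {4,6}:  v_{4} + v_{6} = v_{1} + v_{2} + 2·v_{8} — sig = [2:1,1,2]
  {1,2,9}:  v_{1} + v_{2} + v_{9} = 0 — sig = [3:]
  {4,5,7}:  v_{4} + v_{5} + v_{7} = v_{8} — sig = [3:1]
  {1,2,5,7,8}:  v_{1} + v_{2} + v_{5} + v_{7} + v_{8} = v_{6} — sig = [5:1]

Sorted signature multiset PRS(X):
    |P|=2: 4 collections, coeffs (1), (1,1,1), (1,1,1,2), (1,1,2)
    |P|=3: 2 collections, coeffs (), (1)
    |P|=5: 1 collection, coeffs (1)


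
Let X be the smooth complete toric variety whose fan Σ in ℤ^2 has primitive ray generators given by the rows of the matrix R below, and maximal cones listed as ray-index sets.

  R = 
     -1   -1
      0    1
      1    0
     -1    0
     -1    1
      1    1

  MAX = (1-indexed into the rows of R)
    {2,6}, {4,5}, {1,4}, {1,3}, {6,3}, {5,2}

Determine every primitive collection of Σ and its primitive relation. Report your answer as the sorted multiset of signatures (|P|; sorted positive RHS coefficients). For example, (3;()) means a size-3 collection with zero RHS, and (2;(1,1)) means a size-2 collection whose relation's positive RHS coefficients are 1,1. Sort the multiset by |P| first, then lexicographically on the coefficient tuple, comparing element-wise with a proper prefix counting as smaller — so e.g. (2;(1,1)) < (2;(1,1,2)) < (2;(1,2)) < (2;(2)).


Primitive collections (9):

  P={1,6}:  v_{1} + v_{6} = 0  ⟹  sig = (2;())
  P={3,4}:  v_{3} + v_{4} = 0  ⟹  sig = (2;())
  P={1,2}:  v_{1} + v_{2} = v_{4}  ⟹  sig = (2;(1))
  P={2,3}:  v_{2} + v_{3} = v_{6}  ⟹  sig = (2;(1))
  P={2,4}:  v_{2} + v_{4} = v_{5}  ⟹  sig = (2;(1))
  P={3,5}:  v_{3} + v_{5} = v_{2}  ⟹  sig = (2;(1))
  P={4,6}:  v_{4} + v_{6} = v_{2}  ⟹  sig = (2;(1))
  P={1,5}:  v_{1} + v_{5} = 2·v_{4}  ⟹  sig = (2;(2))
  P={5,6}:  v_{5} + v_{6} = 2·v_{2}  ⟹  sig = (2;(2))

so the primitive-relation signature multiset is
{ (2;()) ×2,  (2;(1)) ×5,  (2;(2)) ×2 }


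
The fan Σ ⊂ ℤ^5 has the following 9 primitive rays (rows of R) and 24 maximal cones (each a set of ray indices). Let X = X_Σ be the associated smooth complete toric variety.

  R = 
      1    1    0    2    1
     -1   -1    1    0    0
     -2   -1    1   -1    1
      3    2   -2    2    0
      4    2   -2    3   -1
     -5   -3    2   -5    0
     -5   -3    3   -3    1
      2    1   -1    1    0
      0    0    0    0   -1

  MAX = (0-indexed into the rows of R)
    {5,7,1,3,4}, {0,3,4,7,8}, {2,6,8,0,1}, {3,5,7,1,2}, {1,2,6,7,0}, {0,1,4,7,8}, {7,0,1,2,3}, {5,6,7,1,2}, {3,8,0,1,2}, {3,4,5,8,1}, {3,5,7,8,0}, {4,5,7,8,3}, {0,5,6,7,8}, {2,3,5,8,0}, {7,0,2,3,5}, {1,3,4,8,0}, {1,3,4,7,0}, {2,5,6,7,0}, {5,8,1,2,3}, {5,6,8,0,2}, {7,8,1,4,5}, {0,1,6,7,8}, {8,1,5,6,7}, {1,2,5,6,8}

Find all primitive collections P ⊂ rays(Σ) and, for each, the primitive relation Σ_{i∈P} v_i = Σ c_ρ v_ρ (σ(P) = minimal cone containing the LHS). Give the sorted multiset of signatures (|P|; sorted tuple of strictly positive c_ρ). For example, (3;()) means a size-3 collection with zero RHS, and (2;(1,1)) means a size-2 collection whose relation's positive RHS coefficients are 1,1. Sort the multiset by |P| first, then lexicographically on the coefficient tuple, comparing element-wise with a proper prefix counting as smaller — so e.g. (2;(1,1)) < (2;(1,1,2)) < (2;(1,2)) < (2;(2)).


Σ has 7 primitive collections:

  {3,6}:  v_{3} + v_{6} = v_{2} ; sig = (2;(1))
  {4,6}:  v_{4} + v_{6} = v_{1} ; sig = (2;(1))
  {2,4}:  v_{2} + v_{4} = v_{1} + v_{3} ; sig = (2;(1,1))
  {0,4,5}:  v_{0} + v_{4} + v_{5} = 0 ; sig = (3;())
  {2,7,8}:  v_{2} + v_{7} + v_{8} = 0 ; sig = (3;())
  {0,1,5}:  v_{0} + v_{1} + v_{5} = v_{6} ; sig = (3;(1))
  {1,3,7,8}:  v_{1} + v_{3} + v_{7} + v_{8} = v_{4} ; sig = (4;(1))

Signatures (|P|; sorted positive RHS coefficients), sorted:
{ (2;(1)) ×2,  (2;(1,1)),  (3;()) ×2,  (3;(1)),  (4;(1)) }


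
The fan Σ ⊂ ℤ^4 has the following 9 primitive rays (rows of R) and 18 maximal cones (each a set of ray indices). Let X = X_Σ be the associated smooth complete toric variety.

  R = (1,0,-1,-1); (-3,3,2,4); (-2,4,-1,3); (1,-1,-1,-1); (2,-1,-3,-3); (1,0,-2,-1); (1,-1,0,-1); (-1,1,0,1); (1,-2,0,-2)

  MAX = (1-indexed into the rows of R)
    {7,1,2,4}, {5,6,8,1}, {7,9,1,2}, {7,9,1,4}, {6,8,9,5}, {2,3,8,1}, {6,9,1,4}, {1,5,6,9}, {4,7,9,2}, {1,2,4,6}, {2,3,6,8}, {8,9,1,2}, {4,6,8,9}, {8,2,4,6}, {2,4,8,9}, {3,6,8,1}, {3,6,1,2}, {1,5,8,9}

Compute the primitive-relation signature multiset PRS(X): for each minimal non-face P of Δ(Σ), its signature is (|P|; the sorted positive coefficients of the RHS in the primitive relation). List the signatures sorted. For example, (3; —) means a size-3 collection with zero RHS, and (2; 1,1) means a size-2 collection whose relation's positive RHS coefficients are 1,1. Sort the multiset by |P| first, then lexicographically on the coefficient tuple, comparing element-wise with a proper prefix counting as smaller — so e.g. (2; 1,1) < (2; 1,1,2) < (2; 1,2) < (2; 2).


14 collections generate NE(X_Σ); each relation:

  {7,8}:  v_{7} + v_{8} = 0 ; sig = (2; —)
  {6,7}:  v_{6} + v_{7} = v_{1} + v_{4} ; sig = (2; 1,1)
  {3,7}:  v_{3} + v_{7} = v_{1} + v_{2} + v_{6} ; sig = (2; 1,1,1)
  {5,7}:  v_{5} + v_{7} = v_{1} + v_{6} + v_{9} ; sig = (2; 1,1,1)
  {2,5}:  v_{2} + v_{5} = v_{1} + 2·v_{8} ; sig = (2; 1,2)
  {3,4}:  v_{3} + v_{4} = v_{2} + 2·v_{6} ; sig = (2; 1,2)
  {3,9}:  v_{3} + v_{9} = v_{1} + 2·v_{8} ; sig = (2; 1,2)
  {4,5}:  v_{4} + v_{5} = 2·v_{6} + v_{9} ; sig = (2; 1,2)
  {3,5}:  v_{3} + v_{5} = 2·v_{1} + v_{6} + 3·v_{8} ; sig = (2; 1,2,3)
  {1,4,8}:  v_{1} + v_{4} + v_{8} = v_{6} ; sig = (3; 1)
  {2,6,9}:  v_{2} + v_{6} + v_{9} = v_{8} ; sig = (3; 1)
  {1,2,4,9}:  v_{1} + v_{2} + v_{4} + v_{9} = 0 ; sig = (4; —)
  {1,2,6,8}:  v_{1} + v_{2} + v_{6} + v_{8} = v_{3} ; sig = (4; 1)
  {1,6,8,9}:  v_{1} + v_{6} + v_{8} + v_{9} = v_{5} ; sig = (4; 1)

Hence PRS(X_Σ) =
[(2; —), (2; 1,1), (2; 1,1,1), (2; 1,1,1), (2; 1,2), (2; 1,2), (2; 1,2), (2; 1,2), (2; 1,2,3), (3; 1), (3; 1), (4; —), (4; 1), (4; 1)]


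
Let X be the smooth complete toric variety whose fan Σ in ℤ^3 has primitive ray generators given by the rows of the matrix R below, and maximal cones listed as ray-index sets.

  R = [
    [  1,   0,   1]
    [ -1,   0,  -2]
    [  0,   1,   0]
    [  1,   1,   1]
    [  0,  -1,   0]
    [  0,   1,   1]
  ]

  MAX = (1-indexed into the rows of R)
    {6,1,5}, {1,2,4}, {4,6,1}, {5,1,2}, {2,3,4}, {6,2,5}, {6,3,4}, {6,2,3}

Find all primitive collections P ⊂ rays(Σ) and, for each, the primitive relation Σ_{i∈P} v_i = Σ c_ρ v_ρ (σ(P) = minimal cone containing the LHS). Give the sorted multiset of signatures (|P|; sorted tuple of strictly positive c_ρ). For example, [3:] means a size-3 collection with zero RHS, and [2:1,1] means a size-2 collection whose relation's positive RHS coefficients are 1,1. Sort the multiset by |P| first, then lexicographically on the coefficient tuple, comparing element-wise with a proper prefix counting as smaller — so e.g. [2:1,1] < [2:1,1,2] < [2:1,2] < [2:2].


Minimal non-faces — 5 found among 6 rays, 8 max cones:

  {3,5}:  v_{3} + v_{5} = 0  ⟹  sig = [2:]
  {1,3}:  v_{1} + v_{3} = v_{4}  ⟹  sig = [2:1]
  {4,5}:  v_{4} + v_{5} = v_{1}  ⟹  sig = [2:1]
  {1,2,6}:  v_{1} + v_{2} + v_{6} = v_{3}  ⟹  sig = [3:1]
  {2,4,6}:  v_{2} + v_{4} + v_{6} = 2·v_{3}  ⟹  sig = [3:2]

Sorted signature multiset PRS(X):
{ [2:],  [2:1] ×2,  [3:1],  [3:2] }


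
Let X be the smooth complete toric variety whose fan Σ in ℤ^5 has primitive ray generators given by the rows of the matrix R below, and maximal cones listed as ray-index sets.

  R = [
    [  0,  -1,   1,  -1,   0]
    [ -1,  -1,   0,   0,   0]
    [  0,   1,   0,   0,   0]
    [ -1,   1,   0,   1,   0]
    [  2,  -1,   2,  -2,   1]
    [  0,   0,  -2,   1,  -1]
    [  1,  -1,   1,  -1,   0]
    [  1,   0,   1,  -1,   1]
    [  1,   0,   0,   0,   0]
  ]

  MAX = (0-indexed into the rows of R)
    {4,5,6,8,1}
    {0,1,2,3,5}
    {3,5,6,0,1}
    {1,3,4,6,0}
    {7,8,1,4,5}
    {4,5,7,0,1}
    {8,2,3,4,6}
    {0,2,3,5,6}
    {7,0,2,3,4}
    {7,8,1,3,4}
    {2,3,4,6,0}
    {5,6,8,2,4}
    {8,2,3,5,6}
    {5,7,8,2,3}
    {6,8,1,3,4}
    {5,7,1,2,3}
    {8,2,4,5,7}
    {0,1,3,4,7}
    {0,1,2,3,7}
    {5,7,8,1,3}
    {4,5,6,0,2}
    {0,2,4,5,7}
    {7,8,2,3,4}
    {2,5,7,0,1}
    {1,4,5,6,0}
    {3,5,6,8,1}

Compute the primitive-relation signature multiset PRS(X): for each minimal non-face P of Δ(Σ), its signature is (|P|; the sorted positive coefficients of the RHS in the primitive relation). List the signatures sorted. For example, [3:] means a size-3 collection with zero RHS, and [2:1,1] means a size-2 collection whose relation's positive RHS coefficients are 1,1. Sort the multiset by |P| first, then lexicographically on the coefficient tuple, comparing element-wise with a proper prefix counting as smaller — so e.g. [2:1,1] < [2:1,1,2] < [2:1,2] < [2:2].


Δ(Σ) — 9 vertices, 7 min non-faces:

  P={0,8}:  v_{0} + v_{8} = v_{6}  ⇒ sig = [2:1]
  P={6,7}:  v_{6} + v_{7} = v_{4}  ⇒ sig = [2:1]
  P={1,2,8}:  v_{1} + v_{2} + v_{8} = 0  ⇒ sig = [3:]
  P={1,2,6}:  v_{1} + v_{2} + v_{6} = v_{0}  ⇒ sig = [3:1]
  P={3,4,5}:  v_{3} + v_{4} + v_{5} = v_{8}  ⇒ sig = [3:1]
  P={1,2,4}:  v_{1} + v_{2} + v_{4} = v_{0} + v_{7}  ⇒ sig = [3:1,1]
  P={0,3,5,7}:  v_{0} + v_{3} + v_{5} + v_{7} = 0  ⇒ sig = [4:]

Hence PRS(X_Σ) =
    |P|=2: 2 collections, coeffs (1), (1)
    |P|=3: 4 collections, coeffs (), (1), (1), (1,1)
    |P|=4: 1 collection, coeffs ()


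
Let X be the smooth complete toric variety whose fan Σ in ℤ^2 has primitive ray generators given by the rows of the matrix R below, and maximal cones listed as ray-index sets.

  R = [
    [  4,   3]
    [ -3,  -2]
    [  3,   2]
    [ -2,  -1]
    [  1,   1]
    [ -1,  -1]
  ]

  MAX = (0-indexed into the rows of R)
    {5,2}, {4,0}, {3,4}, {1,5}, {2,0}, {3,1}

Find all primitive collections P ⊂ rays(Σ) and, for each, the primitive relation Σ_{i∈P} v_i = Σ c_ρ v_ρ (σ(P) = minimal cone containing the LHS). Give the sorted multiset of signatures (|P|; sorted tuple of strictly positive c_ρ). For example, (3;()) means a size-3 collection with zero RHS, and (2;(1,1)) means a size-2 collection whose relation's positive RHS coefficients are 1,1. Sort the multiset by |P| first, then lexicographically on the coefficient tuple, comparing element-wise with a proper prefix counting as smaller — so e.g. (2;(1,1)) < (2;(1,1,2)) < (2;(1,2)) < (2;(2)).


Δ(Σ) — 6 vertices, 9 min non-faces:

  {1,2}:  v_{1} + v_{2} = 0  ⇒ sig = (2;())
  {4,5}:  v_{4} + v_{5} = 0  ⇒ sig = (2;())
  {0,1}:  v_{0} + v_{1} = v_{4}  ⇒ sig = (2;(1))
  {0,5}:  v_{0} + v_{5} = v_{2}  ⇒ sig = (2;(1))
  {1,4}:  v_{1} + v_{4} = v_{3}  ⇒ sig = (2;(1))
  {2,3}:  v_{2} + v_{3} = v_{4}  ⇒ sig = (2;(1))
  {2,4}:  v_{2} + v_{4} = v_{0}  ⇒ sig = (2;(1))
  {3,5}:  v_{3} + v_{5} = v_{1}  ⇒ sig = (2;(1))
  {0,3}:  v_{0} + v_{3} = 2·v_{4}  ⇒ sig = (2;(2))

Signatures (|P|; sorted positive RHS coefficients), sorted:
{ (2;()) ×2,  (2;(1)) ×6,  (2;(2)) }


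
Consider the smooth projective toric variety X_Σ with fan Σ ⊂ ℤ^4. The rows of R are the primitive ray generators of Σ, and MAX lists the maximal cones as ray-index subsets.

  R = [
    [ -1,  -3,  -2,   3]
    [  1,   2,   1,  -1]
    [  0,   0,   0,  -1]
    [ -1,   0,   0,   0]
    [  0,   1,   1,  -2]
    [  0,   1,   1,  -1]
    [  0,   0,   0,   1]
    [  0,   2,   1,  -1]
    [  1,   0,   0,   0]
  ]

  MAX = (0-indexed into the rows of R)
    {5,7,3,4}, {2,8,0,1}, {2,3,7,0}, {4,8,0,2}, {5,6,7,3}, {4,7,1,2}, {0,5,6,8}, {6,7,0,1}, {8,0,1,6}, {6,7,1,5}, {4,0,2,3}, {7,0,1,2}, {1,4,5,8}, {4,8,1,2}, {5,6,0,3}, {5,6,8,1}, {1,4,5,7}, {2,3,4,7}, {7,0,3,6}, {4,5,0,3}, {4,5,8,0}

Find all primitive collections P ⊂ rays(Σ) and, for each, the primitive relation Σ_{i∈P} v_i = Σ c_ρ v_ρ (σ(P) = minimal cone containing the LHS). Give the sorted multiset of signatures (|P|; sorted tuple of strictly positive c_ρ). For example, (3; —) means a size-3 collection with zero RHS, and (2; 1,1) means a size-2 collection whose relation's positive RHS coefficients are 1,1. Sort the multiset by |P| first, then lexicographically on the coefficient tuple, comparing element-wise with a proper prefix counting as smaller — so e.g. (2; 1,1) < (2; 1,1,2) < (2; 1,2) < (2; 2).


Σ has 10 primitive collections:

  P={2,6}:  v_{2} + v_{6} = 0  so sig = (2; —)
  P={3,8}:  v_{3} + v_{8} = 0  so sig = (2; —)
  P={1,3}:  v_{1} + v_{3} = v_{7}  so sig = (2; 1)
  P={2,5}:  v_{2} + v_{5} = v_{4}  so sig = (2; 1)
  P={4,6}:  v_{4} + v_{6} = v_{5}  so sig = (2; 1)
  P={7,8}:  v_{7} + v_{8} = v_{1}  so sig = (2; 1)
  P={0,1,4}:  v_{0} + v_{1} + v_{4} = 0  so sig = (3; —)
  P={0,1,5}:  v_{0} + v_{1} + v_{5} = v_{6}  so sig = (3; 1)
  P={0,4,7}:  v_{0} + v_{4} + v_{7} = v_{3}  so sig = (3; 1)
  P={0,5,7}:  v_{0} + v_{5} + v_{7} = v_{3} + v_{6}  so sig = (3; 1,1)

Signatures (|P|; sorted positive RHS coefficients), sorted:
    |P|=2: 6 collections, coeffs (), (), (1), (1), (1), (1)
    |P|=3: 4 collections, coeffs (), (1), (1), (1,1)


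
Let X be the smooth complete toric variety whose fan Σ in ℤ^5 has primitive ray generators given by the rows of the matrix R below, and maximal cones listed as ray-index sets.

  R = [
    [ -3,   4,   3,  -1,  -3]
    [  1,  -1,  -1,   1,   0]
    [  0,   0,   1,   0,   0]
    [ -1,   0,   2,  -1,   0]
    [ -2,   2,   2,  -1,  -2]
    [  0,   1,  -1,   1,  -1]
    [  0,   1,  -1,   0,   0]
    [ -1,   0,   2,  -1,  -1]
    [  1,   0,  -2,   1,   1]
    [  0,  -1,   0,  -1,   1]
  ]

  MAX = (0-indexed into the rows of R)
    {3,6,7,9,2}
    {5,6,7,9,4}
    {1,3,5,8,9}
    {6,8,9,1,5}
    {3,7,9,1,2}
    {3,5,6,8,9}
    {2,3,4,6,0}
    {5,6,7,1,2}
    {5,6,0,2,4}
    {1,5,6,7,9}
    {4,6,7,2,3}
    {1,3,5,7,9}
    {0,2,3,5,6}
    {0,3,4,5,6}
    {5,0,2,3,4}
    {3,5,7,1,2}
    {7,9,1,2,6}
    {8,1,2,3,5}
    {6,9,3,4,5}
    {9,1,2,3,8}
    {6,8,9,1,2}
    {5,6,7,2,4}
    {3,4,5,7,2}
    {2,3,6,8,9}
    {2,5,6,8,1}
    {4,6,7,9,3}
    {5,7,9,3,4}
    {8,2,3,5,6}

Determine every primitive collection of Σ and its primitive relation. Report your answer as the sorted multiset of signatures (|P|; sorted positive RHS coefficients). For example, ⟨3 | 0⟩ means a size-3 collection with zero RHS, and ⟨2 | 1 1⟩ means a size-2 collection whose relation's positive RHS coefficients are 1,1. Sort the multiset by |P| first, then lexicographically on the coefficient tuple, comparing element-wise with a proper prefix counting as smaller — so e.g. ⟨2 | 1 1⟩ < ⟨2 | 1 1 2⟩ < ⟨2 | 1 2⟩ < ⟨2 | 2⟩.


Σ has 12 primitive collections:

  {7,8}:  v_{7} + v_{8} = 0 ; sig = ⟨2 | 0⟩
  {1,4}:  v_{1} + v_{4} = v_{5} + v_{7} ; sig = ⟨2 | 1 1⟩
  {0,1}:  v_{0} + v_{1} = v_{2} + v_{4} + v_{5} ; sig = ⟨2 | 1 1 1⟩
  {0,9}:  v_{0} + v_{9} = v_{3} + v_{4} + v_{6} ; sig = ⟨2 | 1 1 1⟩
  {4,8}:  v_{4} + v_{8} = v_{3} + v_{5} + v_{6} ; sig = ⟨2 | 1 1 1⟩
  {0,7}:  v_{0} + v_{7} = v_{2} + 2·v_{4} ; sig = ⟨2 | 1 2⟩
  {0,8}:  v_{0} + v_{8} = v_{2} + 2·v_{3} + 2·v_{5} + 2·v_{6} ; sig = ⟨2 | 1 2 2 2⟩
  {1,3,6}:  v_{1} + v_{3} + v_{6} = 0 ; sig = ⟨3 | 0⟩
  {2,5,9}:  v_{2} + v_{5} + v_{9} = 0 ; sig = ⟨3 | 0⟩
  {2,4,9}:  v_{2} + v_{4} + v_{9} = v_{3} + v_{6} + v_{7} ; sig = ⟨3 | 1 1 1⟩
  {3,5,6,7}:  v_{3} + v_{5} + v_{6} + v_{7} = v_{4} ; sig = ⟨4 | 1⟩
  {2,3,4,5,6}:  v_{2} + v_{3} + v_{4} + v_{5} + v_{6} = v_{0} ; sig = ⟨5 | 1⟩

Signatures (|P|; sorted positive RHS coefficients), sorted:
    ⟨2 | 0⟩
    ⟨2 | 1 1⟩
    ⟨2 | 1 1 1⟩
    ⟨2 | 1 1 1⟩
    ⟨2 | 1 1 1⟩
    ⟨2 | 1 2⟩
    ⟨2 | 1 2 2 2⟩
    ⟨3 | 0⟩
    ⟨3 | 0⟩
    ⟨3 | 1 1 1⟩
    ⟨4 | 1⟩
    ⟨5 | 1⟩


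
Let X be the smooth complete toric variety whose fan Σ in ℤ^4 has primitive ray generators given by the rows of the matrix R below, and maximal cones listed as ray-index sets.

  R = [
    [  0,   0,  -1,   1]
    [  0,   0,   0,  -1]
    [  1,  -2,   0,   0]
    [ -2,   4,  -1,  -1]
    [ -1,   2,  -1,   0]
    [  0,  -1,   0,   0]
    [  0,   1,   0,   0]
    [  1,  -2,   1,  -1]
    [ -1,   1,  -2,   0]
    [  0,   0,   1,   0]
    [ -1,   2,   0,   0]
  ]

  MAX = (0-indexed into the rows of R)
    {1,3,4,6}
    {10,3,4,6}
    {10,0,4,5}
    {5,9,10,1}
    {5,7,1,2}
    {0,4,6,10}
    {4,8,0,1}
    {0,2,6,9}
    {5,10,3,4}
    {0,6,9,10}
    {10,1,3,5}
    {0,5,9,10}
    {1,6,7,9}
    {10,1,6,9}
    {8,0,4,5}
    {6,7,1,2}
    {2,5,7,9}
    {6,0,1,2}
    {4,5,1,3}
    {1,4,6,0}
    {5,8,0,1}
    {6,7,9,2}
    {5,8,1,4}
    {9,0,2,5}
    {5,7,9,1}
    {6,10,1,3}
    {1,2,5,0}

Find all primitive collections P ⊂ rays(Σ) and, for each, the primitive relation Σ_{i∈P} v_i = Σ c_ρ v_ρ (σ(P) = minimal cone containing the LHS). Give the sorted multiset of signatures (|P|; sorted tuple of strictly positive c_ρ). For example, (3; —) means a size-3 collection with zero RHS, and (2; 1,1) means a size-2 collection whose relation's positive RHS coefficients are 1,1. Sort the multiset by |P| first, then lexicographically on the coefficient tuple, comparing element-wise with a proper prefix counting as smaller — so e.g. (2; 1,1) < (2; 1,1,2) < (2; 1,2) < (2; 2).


Σ has 22 primitive collections:

  P={2,10}:  v_{2} + v_{10} = 0 — sig = (2; —)
  P={5,6}:  v_{5} + v_{6} = 0 — sig = (2; —)
  P={0,7}:  v_{0} + v_{7} = v_{2} — sig = (2; 1)
  P={4,7}:  v_{4} + v_{7} = v_{1} — sig = (2; 1)
  P={4,9}:  v_{4} + v_{9} = v_{10} — sig = (2; 1)
  P={2,3}:  v_{2} + v_{3} = v_{1} + v_{4} — sig = (2; 1,1)
  P={2,4}:  v_{2} + v_{4} = v_{0} + v_{1} — sig = (2; 1,1)
  P={7,10}:  v_{7} + v_{10} = v_{1} + v_{9} — sig = (2; 1,1)
  P={8,9}:  v_{8} + v_{9} = v_{4} + v_{5} — sig = (2; 1,1)
  P={6,8}:  v_{6} + v_{8} = v_{0} + v_{1} + v_{4} — sig = (2; 1,1,1)
  P={7,8}:  v_{7} + v_{8} = v_{0} + 2·v_{1} + v_{5} — sig = (2; 1,1,2)
  P={3,8}:  v_{3} + v_{8} = v_{1} + 3·v_{4} + v_{5} — sig = (2; 1,1,3)
  P={3,7}:  v_{3} + v_{7} = 2·v_{1} + v_{10} — sig = (2; 1,2)
  P={3,9}:  v_{3} + v_{9} = v_{1} + 2·v_{10} — sig = (2; 1,2)
  P={8,10}:  v_{8} + v_{10} = 2·v_{4} + v_{5} — sig = (2; 1,2)
  P={2,8}:  v_{2} + v_{8} = 2·v_{0} + 2·v_{1} + v_{5} — sig = (2; 1,2,2)
  P={0,3}:  v_{0} + v_{3} = 2·v_{4} — sig = (2; 2)
  P={0,1,9}:  v_{0} + v_{1} + v_{9} = 0 — sig = (3; —)
  P={0,1,10}:  v_{0} + v_{1} + v_{10} = v_{4} — sig = (3; 1)
  P={1,2,9}:  v_{1} + v_{2} + v_{9} = v_{7} — sig = (3; 1)
  P={1,4,10}:  v_{1} + v_{4} + v_{10} = v_{3} — sig = (3; 1)
  P={0,1,4,5}:  v_{0} + v_{1} + v_{4} + v_{5} = v_{8} — sig = (4; 1)

Sorted signature multiset PRS(X):
    (2; —)
    (2; —)
    (2; 1)
    (2; 1)
    (2; 1)
    (2; 1,1)
    (2; 1,1)
    (2; 1,1)
    (2; 1,1)
    (2; 1,1,1)
    (2; 1,1,2)
    (2; 1,1,3)
    (2; 1,2)
    (2; 1,2)
    (2; 1,2)
    (2; 1,2,2)
    (2; 2)
    (3; —)
    (3; 1)
    (3; 1)
    (3; 1)
    (4; 1)


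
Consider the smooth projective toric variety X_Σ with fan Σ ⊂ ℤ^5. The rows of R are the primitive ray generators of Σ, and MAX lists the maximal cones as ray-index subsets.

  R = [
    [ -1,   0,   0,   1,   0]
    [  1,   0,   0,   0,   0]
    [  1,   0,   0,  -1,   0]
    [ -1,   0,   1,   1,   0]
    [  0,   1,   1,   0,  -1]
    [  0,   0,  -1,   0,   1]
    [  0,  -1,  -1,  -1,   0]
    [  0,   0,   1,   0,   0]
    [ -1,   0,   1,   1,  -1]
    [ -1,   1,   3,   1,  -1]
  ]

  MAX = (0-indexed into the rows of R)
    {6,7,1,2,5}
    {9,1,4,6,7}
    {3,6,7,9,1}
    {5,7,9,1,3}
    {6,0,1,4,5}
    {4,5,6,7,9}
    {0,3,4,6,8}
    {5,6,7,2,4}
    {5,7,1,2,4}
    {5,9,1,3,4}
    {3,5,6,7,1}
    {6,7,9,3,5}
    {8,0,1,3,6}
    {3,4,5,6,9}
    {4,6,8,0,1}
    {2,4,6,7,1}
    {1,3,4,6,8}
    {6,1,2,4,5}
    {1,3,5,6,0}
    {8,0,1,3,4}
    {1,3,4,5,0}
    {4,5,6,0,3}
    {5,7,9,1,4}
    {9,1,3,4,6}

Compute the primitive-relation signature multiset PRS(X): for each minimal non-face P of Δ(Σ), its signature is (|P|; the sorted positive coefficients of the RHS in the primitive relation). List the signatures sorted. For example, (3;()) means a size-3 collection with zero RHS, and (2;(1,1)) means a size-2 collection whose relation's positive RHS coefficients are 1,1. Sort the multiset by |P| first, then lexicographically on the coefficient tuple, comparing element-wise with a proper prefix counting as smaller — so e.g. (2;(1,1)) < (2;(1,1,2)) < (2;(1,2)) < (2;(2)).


Minimal non-faces — 14 found among 10 rays, 24 max cones:

  {0,2}:  v_{0} + v_{2} = 0 ; sig = (2;())
  {0,7}:  v_{0} + v_{7} = v_{3} ; sig = (2;(1))
  {2,3}:  v_{2} + v_{3} = v_{7} ; sig = (2;(1))
  {5,8}:  v_{5} + v_{8} = v_{0} ; sig = (2;(1))
  {2,8}:  v_{2} + v_{8} = v_{1} + v_{3} + v_{4} + v_{6} ; sig = (2;(1,1,1,1))
  {7,8}:  v_{7} + v_{8} = v_{1} + 2·v_{3} + v_{4} + v_{6} ; sig = (2;(1,1,1,2))
  {8,9}:  v_{8} + v_{9} = v_{1} + 3·v_{3} + 2·v_{4} + v_{6} ; sig = (2;(1,1,2,3))
  {0,9}:  v_{0} + v_{9} = 2·v_{3} + v_{4} ; sig = (2;(1,2))
  {2,9}:  v_{2} + v_{9} = v_{4} + 2·v_{7} ; sig = (2;(1,2))
  {3,4,7}:  v_{3} + v_{4} + v_{7} = v_{9} ; sig = (3;(1))
  {1,5,6,9}:  v_{1} + v_{5} + v_{6} + v_{9} = v_{7} ; sig = (4;(1))
  {1,3,4,5,6}:  v_{1} + v_{3} + v_{4} + v_{5} + v_{6} = 0 ; sig = (5;())
  {0,1,3,4,6}:  v_{0} + v_{1} + v_{3} + v_{4} + v_{6} = v_{8} ; sig = (5;(1))
  {1,4,5,6,7}:  v_{1} + v_{4} + v_{5} + v_{6} + v_{7} = v_{2} ; sig = (5;(1))

so the primitive-relation signature multiset is
{ (2;()),  (2;(1)) ×3,  (2;(1,1,1,1)),  (2;(1,1,1,2)),  (2;(1,1,2,3)),  (2;(1,2)) ×2,  (3;(1)),  (4;(1)),  (5;()),  (5;(1)) ×2 }


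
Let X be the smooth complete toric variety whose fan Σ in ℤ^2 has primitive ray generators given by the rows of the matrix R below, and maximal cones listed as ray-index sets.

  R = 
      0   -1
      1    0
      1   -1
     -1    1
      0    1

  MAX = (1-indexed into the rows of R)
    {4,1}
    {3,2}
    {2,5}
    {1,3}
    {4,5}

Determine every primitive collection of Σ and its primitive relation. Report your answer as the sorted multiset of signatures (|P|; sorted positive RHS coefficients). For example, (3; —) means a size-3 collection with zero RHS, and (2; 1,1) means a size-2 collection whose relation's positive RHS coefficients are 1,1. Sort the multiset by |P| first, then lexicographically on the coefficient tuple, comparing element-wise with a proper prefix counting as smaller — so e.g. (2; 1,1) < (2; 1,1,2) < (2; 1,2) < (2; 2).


5 collections generate NE(X_Σ); each relation:

  P = {1,5}:  v_{1} + v_{5} = 0  ⟹  sig = (2; —)
  P = {3,4}:  v_{3} + v_{4} = 0  ⟹  sig = (2; —)
  P = {1,2}:  v_{1} + v_{2} = v_{3}  ⟹  sig = (2; 1)
  P = {2,4}:  v_{2} + v_{4} = v_{5}  ⟹  sig = (2; 1)
  P = {3,5}:  v_{3} + v_{5} = v_{2}  ⟹  sig = (2; 1)

Signatures (|P|; sorted positive RHS coefficients), sorted:
{ (2; —) ×2,  (2; 1) ×3 }


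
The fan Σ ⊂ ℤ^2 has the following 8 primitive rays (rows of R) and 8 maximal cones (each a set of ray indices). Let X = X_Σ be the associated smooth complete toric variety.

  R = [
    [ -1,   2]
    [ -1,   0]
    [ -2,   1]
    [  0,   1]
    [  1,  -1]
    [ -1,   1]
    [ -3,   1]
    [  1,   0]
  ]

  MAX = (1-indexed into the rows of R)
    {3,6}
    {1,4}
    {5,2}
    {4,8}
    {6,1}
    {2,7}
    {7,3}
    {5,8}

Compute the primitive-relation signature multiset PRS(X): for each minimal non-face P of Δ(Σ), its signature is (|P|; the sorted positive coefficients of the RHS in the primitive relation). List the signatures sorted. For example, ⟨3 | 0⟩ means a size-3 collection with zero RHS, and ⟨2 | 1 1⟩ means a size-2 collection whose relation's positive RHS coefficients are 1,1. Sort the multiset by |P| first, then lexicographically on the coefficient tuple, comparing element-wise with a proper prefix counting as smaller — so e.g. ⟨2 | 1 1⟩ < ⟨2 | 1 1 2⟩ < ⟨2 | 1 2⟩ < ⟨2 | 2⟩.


Primitive collections (20):

  P = {2,8}:  v_{2} + v_{8} = 0  ⇒ sig = ⟨2 | 0⟩
  P = {5,6}:  v_{5} + v_{6} = 0  ⇒ sig = ⟨2 | 0⟩
  P = {1,5}:  v_{1} + v_{5} = v_{4}  ⇒ sig = ⟨2 | 1⟩
  P = {2,3}:  v_{2} + v_{3} = v_{7}  ⇒ sig = ⟨2 | 1⟩
  P = {2,4}:  v_{2} + v_{4} = v_{6}  ⇒ sig = ⟨2 | 1⟩
  P = {2,6}:  v_{2} + v_{6} = v_{3}  ⇒ sig = ⟨2 | 1⟩
  P = {3,5}:  v_{3} + v_{5} = v_{2}  ⇒ sig = ⟨2 | 1⟩
  P = {3,8}:  v_{3} + v_{8} = v_{6}  ⇒ sig = ⟨2 | 1⟩
  P = {4,5}:  v_{4} + v_{5} = v_{8}  ⇒ sig = ⟨2 | 1⟩
  P = {4,6}:  v_{4} + v_{6} = v_{1}  ⇒ sig = ⟨2 | 1⟩
  P = {6,8}:  v_{6} + v_{8} = v_{4}  ⇒ sig = ⟨2 | 1⟩
  P = {7,8}:  v_{7} + v_{8} = v_{3}  ⇒ sig = ⟨2 | 1⟩
  P = {4,7}:  v_{4} + v_{7} = v_{3} + v_{6}  ⇒ sig = ⟨2 | 1 1⟩
  P = {1,7}:  v_{1} + v_{7} = v_{3} + 2·v_{6}  ⇒ sig = ⟨2 | 1 2⟩
  P = {1,2}:  v_{1} + v_{2} = 2·v_{6}  ⇒ sig = ⟨2 | 2⟩
  P = {1,8}:  v_{1} + v_{8} = 2·v_{4}  ⇒ sig = ⟨2 | 2⟩
  P = {3,4}:  v_{3} + v_{4} = 2·v_{6}  ⇒ sig = ⟨2 | 2⟩
  P = {5,7}:  v_{5} + v_{7} = 2·v_{2}  ⇒ sig = ⟨2 | 2⟩
  P = {6,7}:  v_{6} + v_{7} = 2·v_{3}  ⇒ sig = ⟨2 | 2⟩
  P = {1,3}:  v_{1} + v_{3} = 3·v_{6}  ⇒ sig = ⟨2 | 3⟩

Signatures (|P|; sorted positive RHS coefficients), sorted:
[⟨2 | 0⟩, ⟨2 | 0⟩, ⟨2 | 1⟩, ⟨2 | 1⟩, ⟨2 | 1⟩, ⟨2 | 1⟩, ⟨2 | 1⟩, ⟨2 | 1⟩, ⟨2 | 1⟩, ⟨2 | 1⟩, ⟨2 | 1⟩, ⟨2 | 1⟩, ⟨2 | 1 1⟩, ⟨2 | 1 2⟩, ⟨2 | 2⟩, ⟨2 | 2⟩, ⟨2 | 2⟩, ⟨2 | 2⟩, ⟨2 | 2⟩, ⟨2 | 3⟩]


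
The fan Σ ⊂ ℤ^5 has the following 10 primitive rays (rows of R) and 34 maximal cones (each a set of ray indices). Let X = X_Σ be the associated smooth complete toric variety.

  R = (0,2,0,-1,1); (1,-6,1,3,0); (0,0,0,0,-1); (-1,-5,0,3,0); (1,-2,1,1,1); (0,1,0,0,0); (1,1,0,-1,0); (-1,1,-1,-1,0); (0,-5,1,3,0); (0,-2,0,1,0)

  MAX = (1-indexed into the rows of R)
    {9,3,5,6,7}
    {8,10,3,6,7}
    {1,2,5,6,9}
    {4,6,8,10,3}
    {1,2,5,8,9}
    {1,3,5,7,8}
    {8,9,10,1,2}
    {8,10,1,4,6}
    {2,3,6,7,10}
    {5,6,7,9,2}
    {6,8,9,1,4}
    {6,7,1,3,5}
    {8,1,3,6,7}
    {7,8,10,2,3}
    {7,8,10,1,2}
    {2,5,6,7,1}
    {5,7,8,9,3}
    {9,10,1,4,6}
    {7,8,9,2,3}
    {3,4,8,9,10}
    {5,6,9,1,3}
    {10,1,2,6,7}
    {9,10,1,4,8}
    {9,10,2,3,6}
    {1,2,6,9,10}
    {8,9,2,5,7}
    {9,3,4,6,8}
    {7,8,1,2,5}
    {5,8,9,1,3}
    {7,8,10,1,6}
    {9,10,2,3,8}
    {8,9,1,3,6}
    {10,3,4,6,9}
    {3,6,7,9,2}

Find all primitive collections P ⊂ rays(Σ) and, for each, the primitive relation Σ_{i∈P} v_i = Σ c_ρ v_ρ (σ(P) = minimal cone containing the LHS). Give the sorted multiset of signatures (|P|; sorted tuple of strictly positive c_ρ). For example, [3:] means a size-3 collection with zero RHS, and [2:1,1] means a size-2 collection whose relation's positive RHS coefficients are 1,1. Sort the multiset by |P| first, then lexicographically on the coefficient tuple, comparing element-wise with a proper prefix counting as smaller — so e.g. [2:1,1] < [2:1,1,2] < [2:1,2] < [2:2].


|primitive collections| = 14. Relations:

  P={5,10}:  v_{5} + v_{10} = v_{1} + v_{2}  ⇒ sig = [2:1,1]
  P={4,5}:  v_{4} + v_{5} = v_{1} + v_{9} + 2·v_{10}  ⇒ sig = [2:1,1,2]
  P={2,4}:  v_{2} + v_{4} = v_{9} + 3·v_{10}  ⇒ sig = [2:1,3]
  P={4,7}:  v_{4} + v_{7} = 2·v_{10}  ⇒ sig = [2:2]
  P={1,3,10}:  v_{1} + v_{3} + v_{10} = 0  ⇒ sig = [3:]
  P={1,7,9}:  v_{1} + v_{7} + v_{9} = v_{5}  ⇒ sig = [3:1]
  P={7,9,10}:  v_{7} + v_{9} + v_{10} = v_{2}  ⇒ sig = [3:1]
  P={1,2,3}:  v_{1} + v_{2} + v_{3} = v_{7} + v_{9}  ⇒ sig = [3:1,1]
  P={5,6,8}:  v_{5} + v_{6} + v_{8} = v_{1} + v_{10}  ⇒ sig = [3:1,1]
  P={1,3,4}:  v_{1} + v_{3} + v_{4} = v_{6} + v_{8} + v_{9}  ⇒ sig = [3:1,1,1]
  P={2,6,8}:  v_{2} + v_{6} + v_{8} = 2·v_{10}  ⇒ sig = [3:2]
  P={2,3,5}:  v_{2} + v_{3} + v_{5} = 2·v_{7} + 2·v_{9}  ⇒ sig = [3:2,2]
  P={6,7,8,9}:  v_{6} + v_{7} + v_{8} + v_{9} = v_{10}  ⇒ sig = [4:1]
  P={6,8,9,10}:  v_{6} + v_{8} + v_{9} + v_{10} = v_{4}  ⇒ sig = [4:1]

Signatures (|P|; sorted positive RHS coefficients), sorted:
{ [2:1,1],  [2:1,1,2],  [2:1,3],  [2:2],  [3:],  [3:1] ×2,  [3:1,1] ×2,  [3:1,1,1],  [3:2],  [3:2,2],  [4:1] ×2 }


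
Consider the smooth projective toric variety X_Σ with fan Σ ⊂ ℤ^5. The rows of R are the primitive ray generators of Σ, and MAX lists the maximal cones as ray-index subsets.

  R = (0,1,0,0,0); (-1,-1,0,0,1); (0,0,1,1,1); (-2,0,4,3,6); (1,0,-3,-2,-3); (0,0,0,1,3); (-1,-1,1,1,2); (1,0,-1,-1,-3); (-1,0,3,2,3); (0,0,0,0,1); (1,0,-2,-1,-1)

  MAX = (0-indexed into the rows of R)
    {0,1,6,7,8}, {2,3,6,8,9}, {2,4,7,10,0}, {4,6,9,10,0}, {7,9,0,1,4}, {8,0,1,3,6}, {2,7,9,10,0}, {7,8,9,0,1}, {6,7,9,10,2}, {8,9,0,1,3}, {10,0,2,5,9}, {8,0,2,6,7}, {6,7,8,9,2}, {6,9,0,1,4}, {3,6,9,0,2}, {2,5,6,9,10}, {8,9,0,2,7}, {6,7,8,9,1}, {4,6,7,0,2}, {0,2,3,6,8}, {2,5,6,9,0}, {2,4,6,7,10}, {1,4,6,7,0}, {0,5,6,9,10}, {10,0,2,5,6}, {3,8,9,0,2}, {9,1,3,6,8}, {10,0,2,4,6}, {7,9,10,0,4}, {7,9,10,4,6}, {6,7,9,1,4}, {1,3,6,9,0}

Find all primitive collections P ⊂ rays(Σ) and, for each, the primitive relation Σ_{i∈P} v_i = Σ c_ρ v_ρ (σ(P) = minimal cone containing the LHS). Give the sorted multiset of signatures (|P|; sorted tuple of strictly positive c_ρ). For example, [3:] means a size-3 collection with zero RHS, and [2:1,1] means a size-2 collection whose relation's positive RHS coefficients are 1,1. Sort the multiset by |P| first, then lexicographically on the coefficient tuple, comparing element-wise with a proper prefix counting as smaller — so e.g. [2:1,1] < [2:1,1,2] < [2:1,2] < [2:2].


|primitive collections| = 17. Relations:

  {4,8}:  v_{4} + v_{8} = 0 ; sig = [2:]
  {1,2}:  v_{1} + v_{2} = v_{6} ; sig = [2:1]
  {3,7}:  v_{3} + v_{7} = v_{8} ; sig = [2:1]
  {5,7}:  v_{5} + v_{7} = v_{2} + v_{10} ; sig = [2:1,1]
  {8,10}:  v_{8} + v_{10} = v_{2} + v_{9} ; sig = [2:1,1]
  {1,10}:  v_{1} + v_{10} = v_{4} + v_{6} + v_{9} ; sig = [2:1,1,1]
  {3,4}:  v_{3} + v_{4} = v_{0} + v_{6} + v_{9} ; sig = [2:1,1,1]
  {1,5}:  v_{1} + v_{5} = v_{0} + 2·v_{6} + v_{9} + v_{10} ; sig = [2:1,1,1,2]
  {3,10}:  v_{3} + v_{10} = v_{0} + v_{2} + v_{6} + 2·v_{9} ; sig = [2:1,1,1,2]
  {4,5}:  v_{4} + v_{5} = v_{0} + v_{6} + 2·v_{10} ; sig = [2:1,1,2]
  {5,8}:  v_{5} + v_{8} = v_{0} + 2·v_{2} + v_{6} + 2·v_{9} ; sig = [2:1,1,2,2]
  {3,5}:  v_{3} + v_{5} = 2·v_{0} + 2·v_{2} + 2·v_{6} + 3·v_{9} ; sig = [2:2,2,2,3]
  {2,4,9}:  v_{2} + v_{4} + v_{9} = v_{10} ; sig = [3:1]
  {0,6,7,9}:  v_{0} + v_{6} + v_{7} + v_{9} = 0 ; sig = [4:]
  {0,6,8,9}:  v_{0} + v_{6} + v_{8} + v_{9} = v_{3} ; sig = [4:1]
  {0,6,7,10}:  v_{0} + v_{6} + v_{7} + v_{10} = v_{2} + v_{4} ; sig = [4:1,1]
  {0,2,6,9,10}:  v_{0} + v_{2} + v_{6} + v_{9} + v_{10} = v_{5} ; sig = [5:1]

Signatures (|P|; sorted positive RHS coefficients), sorted:
    |P|=2: 12 collections, coeffs (), (1), (1), (1,1), (1,1), (1,1,1), (1,1,1), (1,1,1,2), (1,1,1,2), (1,1,2), (1,1,2,2), (2,2,2,3)
    |P|=3: 1 collection, coeffs (1)
    |P|=4: 3 collections, coeffs (), (1), (1,1)
    |P|=5: 1 collection, coeffs (1)


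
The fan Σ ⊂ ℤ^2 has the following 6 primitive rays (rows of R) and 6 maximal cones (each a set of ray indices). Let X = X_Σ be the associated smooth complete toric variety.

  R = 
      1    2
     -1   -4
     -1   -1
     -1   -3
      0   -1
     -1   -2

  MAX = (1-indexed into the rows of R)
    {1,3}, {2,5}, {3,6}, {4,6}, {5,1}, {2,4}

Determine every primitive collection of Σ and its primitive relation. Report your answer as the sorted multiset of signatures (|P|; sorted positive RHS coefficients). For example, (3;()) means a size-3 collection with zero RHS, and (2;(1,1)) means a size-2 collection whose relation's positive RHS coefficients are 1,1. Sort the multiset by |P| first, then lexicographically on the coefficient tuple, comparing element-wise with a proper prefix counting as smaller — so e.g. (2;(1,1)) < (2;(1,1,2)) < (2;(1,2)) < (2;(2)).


|primitive collections| = 9. Relations:

  • {1,6}:  v_{1} + v_{6} = 0  ⟹  sig = (2;())
  • {1,4}:  v_{1} + v_{4} = v_{5}  ⟹  sig = (2;(1))
  • {3,5}:  v_{3} + v_{5} = v_{6}  ⟹  sig = (2;(1))
  • {4,5}:  v_{4} + v_{5} = v_{2}  ⟹  sig = (2;(1))
  • {5,6}:  v_{5} + v_{6} = v_{4}  ⟹  sig = (2;(1))
  • {2,3}:  v_{2} + v_{3} = v_{4} + v_{6}  ⟹  sig = (2;(1,1))
  • {1,2}:  v_{1} + v_{2} = 2·v_{5}  ⟹  sig = (2;(2))
  • {2,6}:  v_{2} + v_{6} = 2·v_{4}  ⟹  sig = (2;(2))
  • {3,4}:  v_{3} + v_{4} = 2·v_{6}  ⟹  sig = (2;(2))

so the primitive-relation signature multiset is
{ (2;()),  (2;(1)) ×4,  (2;(1,1)),  (2;(2)) ×3 }


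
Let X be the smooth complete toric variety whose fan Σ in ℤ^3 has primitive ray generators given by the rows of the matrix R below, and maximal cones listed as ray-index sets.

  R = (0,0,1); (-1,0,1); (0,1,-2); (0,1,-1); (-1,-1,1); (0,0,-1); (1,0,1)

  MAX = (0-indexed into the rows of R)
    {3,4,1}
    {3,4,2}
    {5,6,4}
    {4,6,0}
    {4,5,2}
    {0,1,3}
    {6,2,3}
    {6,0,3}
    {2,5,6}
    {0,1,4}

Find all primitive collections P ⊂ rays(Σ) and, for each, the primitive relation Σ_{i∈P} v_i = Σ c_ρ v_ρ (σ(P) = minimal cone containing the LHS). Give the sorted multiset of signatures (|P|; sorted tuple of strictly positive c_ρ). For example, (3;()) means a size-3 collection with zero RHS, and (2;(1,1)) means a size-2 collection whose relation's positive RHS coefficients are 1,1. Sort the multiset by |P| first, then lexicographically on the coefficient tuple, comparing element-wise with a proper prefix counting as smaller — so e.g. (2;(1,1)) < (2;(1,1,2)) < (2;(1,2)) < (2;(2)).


9 minimal non-faces of Δ(Σ) (on 7 rays):

  • {0,5}:  v_{0} + v_{5} = 0 ; sig = (2;())
  • {0,2}:  v_{0} + v_{2} = v_{3} ; sig = (2;(1))
  • {3,5}:  v_{3} + v_{5} = v_{2} ; sig = (2;(1))
  • {1,5}:  v_{1} + v_{5} = v_{3} + v_{4} ; sig = (2;(1,1))
  • {1,2}:  v_{1} + v_{2} = 2·v_{3} + v_{4} ; sig = (2;(1,2))
  • {1,6}:  v_{1} + v_{6} = 2·v_{0} ; sig = (2;(2))
  • {2,4,6}:  v_{2} + v_{4} + v_{6} = 0 ; sig = (3;())
  • {0,3,4}:  v_{0} + v_{3} + v_{4} = v_{1} ; sig = (3;(1))
  • {3,4,6}:  v_{3} + v_{4} + v_{6} = v_{0} ; sig = (3;(1))

Hence PRS(X_Σ) =
    |P|=2: 6 collections, coeffs (), (1), (1), (1,1), (1,2), (2)
    |P|=3: 3 collections, coeffs (), (1), (1)


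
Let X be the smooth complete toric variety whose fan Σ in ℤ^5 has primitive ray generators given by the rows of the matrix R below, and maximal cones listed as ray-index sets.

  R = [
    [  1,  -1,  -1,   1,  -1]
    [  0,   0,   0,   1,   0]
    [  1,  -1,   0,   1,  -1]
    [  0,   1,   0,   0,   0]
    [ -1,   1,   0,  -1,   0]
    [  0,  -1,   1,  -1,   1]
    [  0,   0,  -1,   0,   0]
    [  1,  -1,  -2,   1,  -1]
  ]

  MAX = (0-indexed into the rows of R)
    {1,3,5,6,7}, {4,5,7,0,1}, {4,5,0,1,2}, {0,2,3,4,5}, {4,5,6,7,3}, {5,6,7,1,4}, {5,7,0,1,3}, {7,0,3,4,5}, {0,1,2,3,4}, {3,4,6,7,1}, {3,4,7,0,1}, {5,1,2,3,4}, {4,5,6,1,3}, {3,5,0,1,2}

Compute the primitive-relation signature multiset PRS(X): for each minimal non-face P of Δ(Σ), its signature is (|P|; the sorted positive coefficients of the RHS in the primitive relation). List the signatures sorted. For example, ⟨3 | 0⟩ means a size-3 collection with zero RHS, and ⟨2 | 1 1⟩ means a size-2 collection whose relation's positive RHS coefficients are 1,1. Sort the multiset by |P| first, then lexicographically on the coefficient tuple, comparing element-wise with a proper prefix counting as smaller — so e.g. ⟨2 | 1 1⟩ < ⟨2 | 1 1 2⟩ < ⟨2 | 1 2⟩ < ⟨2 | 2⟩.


5 minimal non-faces of Δ(Σ) (on 8 rays):

  P={0,6}:  v_{0} + v_{6} = v_{7}  ⟹  sig = ⟨2 | 1⟩
  P={2,6}:  v_{2} + v_{6} = v_{0}  ⟹  sig = ⟨2 | 1⟩
  P={2,7}:  v_{2} + v_{7} = 2·v_{0}  ⟹  sig = ⟨2 | 2⟩
  P={0,1,3,4,5}:  v_{0} + v_{1} + v_{3} + v_{4} + v_{5} = 0  ⟹  sig = ⟨5 | 0⟩
  P={1,3,4,5,7}:  v_{1} + v_{3} + v_{4} + v_{5} + v_{7} = v_{6}  ⟹  sig = ⟨5 | 1⟩

Hence PRS(X_Σ) =
{ ⟨2 | 1⟩ ×2,  ⟨2 | 2⟩,  ⟨5 | 0⟩,  ⟨5 | 1⟩ }


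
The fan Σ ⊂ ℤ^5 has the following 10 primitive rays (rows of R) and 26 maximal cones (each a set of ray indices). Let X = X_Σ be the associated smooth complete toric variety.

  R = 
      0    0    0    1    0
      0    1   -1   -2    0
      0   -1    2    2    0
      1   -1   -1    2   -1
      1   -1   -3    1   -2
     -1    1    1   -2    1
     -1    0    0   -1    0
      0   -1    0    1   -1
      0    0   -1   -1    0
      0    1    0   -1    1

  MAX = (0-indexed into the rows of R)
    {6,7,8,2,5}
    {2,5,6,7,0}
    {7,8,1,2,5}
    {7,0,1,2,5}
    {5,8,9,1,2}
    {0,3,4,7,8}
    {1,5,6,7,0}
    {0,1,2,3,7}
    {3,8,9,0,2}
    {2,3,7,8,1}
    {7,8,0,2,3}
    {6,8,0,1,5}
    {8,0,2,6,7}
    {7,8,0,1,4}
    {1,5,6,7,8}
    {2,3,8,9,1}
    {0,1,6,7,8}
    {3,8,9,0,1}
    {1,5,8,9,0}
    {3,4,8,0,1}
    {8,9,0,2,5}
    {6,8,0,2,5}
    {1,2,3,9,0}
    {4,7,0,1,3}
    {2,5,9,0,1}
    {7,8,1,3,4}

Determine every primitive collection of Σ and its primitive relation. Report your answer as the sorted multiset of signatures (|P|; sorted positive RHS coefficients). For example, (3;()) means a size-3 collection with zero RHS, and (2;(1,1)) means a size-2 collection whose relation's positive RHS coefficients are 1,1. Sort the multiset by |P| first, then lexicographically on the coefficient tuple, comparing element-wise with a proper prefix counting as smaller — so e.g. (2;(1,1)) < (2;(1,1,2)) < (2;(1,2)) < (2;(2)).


Δ(Σ) — 10 vertices, 12 min non-faces:

  {3,5}:  v_{3} + v_{5} = 0  ⇒ sig = (2;())
  {7,9}:  v_{7} + v_{9} = 0  ⇒ sig = (2;())
  {2,4}:  v_{2} + v_{4} = v_{3} + v_{7}  ⇒ sig = (2;(1,1))
  {3,6}:  v_{3} + v_{6} = v_{0} + v_{7} + v_{8}  ⇒ sig = (2;(1,1,1))
  {6,9}:  v_{6} + v_{9} = v_{0} + v_{5} + v_{8}  ⇒ sig = (2;(1,1,1))
  {4,5}:  v_{4} + v_{5} = v_{0} + v_{1} + v_{7} + v_{8}  ⇒ sig = (2;(1,1,1,1))
  {4,9}:  v_{4} + v_{9} = v_{0} + v_{1} + v_{3} + v_{8}  ⇒ sig = (2;(1,1,1,1))
  {4,6}:  v_{4} + v_{6} = 2·v_{0} + v_{1} + 2·v_{7} + 2·v_{8}  ⇒ sig = (2;(1,2,2,2))
  {1,2,6}:  v_{1} + v_{2} + v_{6} = v_{5} + v_{7}  ⇒ sig = (3;(1,1))
  {0,1,2,8}:  v_{0} + v_{1} + v_{2} + v_{8} = 0  ⇒ sig = (4;())
  {0,5,7,8}:  v_{0} + v_{5} + v_{7} + v_{8} = v_{6}  ⇒ sig = (4;(1))
  {0,1,3,7,8}:  v_{0} + v_{1} + v_{3} + v_{7} + v_{8} = v_{4}  ⇒ sig = (5;(1))

so the primitive-relation signature multiset is
{ (2;()) ×2,  (2;(1,1)),  (2;(1,1,1)) ×2,  (2;(1,1,1,1)) ×2,  (2;(1,2,2,2)),  (3;(1,1)),  (4;()),  (4;(1)),  (5;(1)) }


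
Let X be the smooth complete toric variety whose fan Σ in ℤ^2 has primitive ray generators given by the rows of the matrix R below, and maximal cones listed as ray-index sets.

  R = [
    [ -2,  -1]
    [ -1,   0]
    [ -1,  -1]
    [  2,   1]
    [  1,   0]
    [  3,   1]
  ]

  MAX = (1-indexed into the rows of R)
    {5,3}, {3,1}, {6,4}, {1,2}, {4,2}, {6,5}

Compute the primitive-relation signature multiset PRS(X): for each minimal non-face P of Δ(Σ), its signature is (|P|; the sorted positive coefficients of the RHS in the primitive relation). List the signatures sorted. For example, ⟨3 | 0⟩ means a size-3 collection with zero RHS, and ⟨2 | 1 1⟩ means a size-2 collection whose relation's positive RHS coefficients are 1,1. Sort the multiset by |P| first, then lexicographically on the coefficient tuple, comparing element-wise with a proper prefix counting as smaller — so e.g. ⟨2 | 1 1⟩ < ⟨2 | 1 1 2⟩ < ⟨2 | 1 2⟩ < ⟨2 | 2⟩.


Primitive collections (9):

  {1,4}:  v_{1} + v_{4} = 0  so sig = ⟨2 | 0⟩
  {2,5}:  v_{2} + v_{5} = 0  so sig = ⟨2 | 0⟩
  {1,5}:  v_{1} + v_{5} = v_{3}  so sig = ⟨2 | 1⟩
  {1,6}:  v_{1} + v_{6} = v_{5}  so sig = ⟨2 | 1⟩
  {2,3}:  v_{2} + v_{3} = v_{1}  so sig = ⟨2 | 1⟩
  {2,6}:  v_{2} + v_{6} = v_{4}  so sig = ⟨2 | 1⟩
  {3,4}:  v_{3} + v_{4} = v_{5}  so sig = ⟨2 | 1⟩
  {4,5}:  v_{4} + v_{5} = v_{6}  so sig = ⟨2 | 1⟩
  {3,6}:  v_{3} + v_{6} = 2·v_{5}  so sig = ⟨2 | 2⟩

so the primitive-relation signature multiset is
    |P|=2: 9 collections, coeffs (), (), (1), (1), (1), (1), (1), (1), (2)
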